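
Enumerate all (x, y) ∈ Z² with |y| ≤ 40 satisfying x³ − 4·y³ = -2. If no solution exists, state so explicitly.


The equation is x³ - 4y³ = -2. For fixed y, x³ = 4·y³ − 2, so a solution requires the RHS to be a perfect cube.
Strategy: iterate y from -40 to 40, compute RHS = 4·y³ − 2, and check whether it is a (positive or negative) perfect cube.
Check small values of y:
  y = 0: RHS = -2 is not a perfect cube.
  y = 1: RHS = 2 is not a perfect cube.
  y = -1: RHS = -6 is not a perfect cube.
  y = 2: RHS = 30 is not a perfect cube.
  y = -2: RHS = -34 is not a perfect cube.
  y = 3: RHS = 106 is not a perfect cube.
  y = -3: RHS = -110 is not a perfect cube.
Continuing the search up to |y| = 40 finds no solutions either.
No (x, y) in the scanned range satisfies the equation.

No integer solutions with |y| ≤ 40.


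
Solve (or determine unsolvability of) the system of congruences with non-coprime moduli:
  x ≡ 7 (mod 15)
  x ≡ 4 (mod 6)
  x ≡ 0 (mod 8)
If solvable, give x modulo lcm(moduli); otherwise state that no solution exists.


Moduli 15, 6, 8 are not pairwise coprime, so CRT works modulo lcm(m_i) when all pairwise compatibility conditions hold.
Pairwise compatibility: gcd(m_i, m_j) must divide a_i - a_j for every pair.
Merge one congruence at a time:
  Start: x ≡ 7 (mod 15).
  Combine with x ≡ 4 (mod 6): gcd(15, 6) = 3; 4 - 7 = -3, which IS divisible by 3, so compatible.
    Write x = 7 + 15·t and substitute into x ≡ 4 (mod 6): 15·t ≡ 4 − 7 = -3 (mod 6).
    Divide the congruence (and modulus) by g = 3: 5·t ≡ -1 (mod 2).
    Reduce coefficients mod 2: 1·t ≡ 1 (mod 2).
    So t ≡ 1 (mod 2).
    Then x = 7 + 15·1 = 22, valid modulo lcm(15, 6) = 30: x ≡ 22 (mod 30).
  Combine with x ≡ 0 (mod 8): gcd(30, 8) = 2; 0 - 22 = -22, which IS divisible by 2, so compatible.
    Write x = 22 + 30·t and substitute into x ≡ 0 (mod 8): 30·t ≡ 0 − 22 = -22 (mod 8).
    Divide the congruence (and modulus) by g = 2: 15·t ≡ -11 (mod 4).
    Reduce coefficients mod 4: 3·t ≡ 1 (mod 4).
    The inverse of 3 mod 4 is 3 (since 3·3 = 9 = 2·4 + 1), so t ≡ 3·1 = 3 ≡ 3 (mod 4).
    Then x = 22 + 30·3 = 112, valid modulo lcm(30, 8) = 120: x ≡ 112 (mod 120).
Verify: 112 mod 15 = 7, 112 mod 6 = 4, 112 mod 8 = 0.

x ≡ 112 (mod 120).


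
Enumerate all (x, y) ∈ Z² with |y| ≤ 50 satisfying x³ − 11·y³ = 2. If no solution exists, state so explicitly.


The equation is x³ - 11y³ = 2. For fixed y, x³ = 11·y³ + 2, so a solution requires the RHS to be a perfect cube.
Strategy: iterate y from -50 to 50, compute RHS = 11·y³ + 2, and check whether it is a (positive or negative) perfect cube.
Check small values of y:
  y = 0: RHS = 2 is not a perfect cube.
  y = 1: RHS = 13 is not a perfect cube.
  y = -1: RHS = -9 is not a perfect cube.
  y = 2: RHS = 90 is not a perfect cube.
  y = -2: RHS = -86 is not a perfect cube.
  y = 3: RHS = 299 is not a perfect cube.
  y = -3: RHS = -295 is not a perfect cube.
Continuing the search up to |y| = 50 finds no solutions either.
No (x, y) in the scanned range satisfies the equation.

No integer solutions with |y| ≤ 50.


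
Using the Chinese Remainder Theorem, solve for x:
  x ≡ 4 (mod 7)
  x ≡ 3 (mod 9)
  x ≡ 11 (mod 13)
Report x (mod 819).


Moduli 7, 9, 13 are pairwise coprime; by CRT there is a unique solution modulo M = 7 · 9 · 13 = 819.
Solve pairwise, accumulating the modulus:
  Start with x ≡ 4 (mod 7).
  Combine with x ≡ 3 (mod 9): since gcd(7, 9) = 1, we get a unique residue mod 63.
    Write x = 4 + 7·t and substitute into x ≡ 3 (mod 9): 7·t ≡ 3 − 4 = -1 (mod 9).
    Reduce coefficients mod 9: 7·t ≡ 8 (mod 9).
    The inverse of 7 mod 9 is 4 (since 7·4 = 28 = 3·9 + 1), so t ≡ 4·8 = 32 ≡ 5 (mod 9).
    Then x = 4 + 7·5 = 39, valid modulo lcm(7, 9) = 63: x ≡ 39 (mod 63).
  Combine with x ≡ 11 (mod 13): since gcd(63, 13) = 1, we get a unique residue mod 819.
    Write x = 39 + 63·t and substitute into x ≡ 11 (mod 13): 63·t ≡ 11 − 39 = -28 (mod 13).
    Reduce coefficients mod 13: 11·t ≡ 11 (mod 13).
    The inverse of 11 mod 13 is 6 (since 11·6 = 66 = 5·13 + 1), so t ≡ 6·11 = 66 ≡ 1 (mod 13).
    Then x = 39 + 63·1 = 102, valid modulo lcm(63, 13) = 819: x ≡ 102 (mod 819).
Verify: 102 mod 7 = 4 ✓, 102 mod 9 = 3 ✓, 102 mod 13 = 11 ✓.

x ≡ 102 (mod 819).


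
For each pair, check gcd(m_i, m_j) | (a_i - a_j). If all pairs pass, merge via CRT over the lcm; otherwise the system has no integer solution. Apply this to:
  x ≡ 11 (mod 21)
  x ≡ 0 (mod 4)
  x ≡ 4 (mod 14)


Moduli 21, 4, 14 are not pairwise coprime, so CRT works modulo lcm(m_i) when all pairwise compatibility conditions hold.
Pairwise compatibility: gcd(m_i, m_j) must divide a_i - a_j for every pair.
Merge one congruence at a time:
  Start: x ≡ 11 (mod 21).
  Combine with x ≡ 0 (mod 4): gcd(21, 4) = 1; 0 - 11 = -11, which IS divisible by 1, so compatible.
    Write x = 11 + 21·t and substitute into x ≡ 0 (mod 4): 21·t ≡ 0 − 11 = -11 (mod 4).
    Reduce coefficients mod 4: 1·t ≡ 1 (mod 4).
    So t ≡ 1 (mod 4).
    Then x = 11 + 21·1 = 32, valid modulo lcm(21, 4) = 84: x ≡ 32 (mod 84).
  Combine with x ≡ 4 (mod 14): gcd(84, 14) = 14; 4 - 32 = -28, which IS divisible by 14, so compatible.
    Write x = 32 + 84·t and substitute into x ≡ 4 (mod 14): 84·t ≡ 4 − 32 = -28 (mod 14).
    Divide the congruence (and modulus) by g = 14: 6·t ≡ -2 (mod 1).
    Modulo 1 every t works; take t = 0.
    Then x = 32 + 84·0 = 32, valid modulo lcm(84, 14) = 84: x ≡ 32 (mod 84).
Verify: 32 mod 21 = 11, 32 mod 4 = 0, 32 mod 14 = 4.

x ≡ 32 (mod 84).


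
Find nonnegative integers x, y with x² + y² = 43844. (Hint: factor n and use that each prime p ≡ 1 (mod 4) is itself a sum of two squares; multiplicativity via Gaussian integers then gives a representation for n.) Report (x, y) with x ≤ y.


Step 1: Factor n = 43844 = 2^2 · 97 · 113.
Step 2: Check the mod-4 condition on each prime factor: 2 = 2 (special); 97 ≡ 1 (mod 4), exponent 1; 113 ≡ 1 (mod 4), exponent 1.
All primes ≡ 3 (mod 4) appear to even exponent (or don't appear), so by the two-squares theorem n IS expressible as a sum of two squares.
Step 3: Build a representation. Group n = k² · m with k = 2 and m = 97 · 113 = 10961 (a product of primes ≡ 1 (mod 4)); a representation of m scales to one of n via (k·x)² + (k·y)² = k²(x² + y²). Each prime p ≡ 1 (mod 4) is itself a sum of two squares; find a² by testing p − a² for a perfect square:
  97: 97 − 1² = 96, 97 − 2² = 93, 97 − 3² = 88, 97 − 4² = 81 = 9² ⇒ 97 = 4² + 9².
  113: 113 − 1² = 112, 113 − 2² = 109, 113 − 3² = 104, 113 − 4² = 97, 113 − 5² = 88, 113 − 6² = 77, 113 − 7² = 64 = 8² ⇒ 113 = 7² + 8².
  Combine using the Brahmagupta–Fibonacci identity (a² + b²)(c² + d²) = (ac − bd)² + (ad + bc)² = (ac + bd)² + (ad − bc)²:
  97 · 113 = 10961: from (4² + 9²)(7² + 8²), take (4·7 − 9·8, 4·8 + 9·7) = (28 − 72, 32 + 63) = (-44, 95); dropping signs (only squares matter) gives (44, 95); check 44² + 95² = 1936 + 9025 = 10961 ✓.
  Scale by k = 2: (2·44, 2·95) = (88, 190).
Step 4: Order so x ≤ y and verify: 88² + 190² = 7744 + 36100 = 43844 = n. ✓

n = 43844 = 88² + 190² (one valid representation with x ≤ y).


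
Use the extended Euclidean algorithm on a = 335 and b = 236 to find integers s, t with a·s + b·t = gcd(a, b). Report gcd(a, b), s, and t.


Euclidean algorithm on (335, 236) — divide until remainder is 0:
  335 = 1 · 236 + 99
  236 = 2 · 99 + 38
  99 = 2 · 38 + 23
  38 = 1 · 23 + 15
  23 = 1 · 15 + 8
  15 = 1 · 8 + 7
  8 = 1 · 7 + 1
  7 = 7 · 1 + 0
gcd(335, 236) = 1.
Track Bezout coefficients alongside the remainders: start with r₀ = 335 = a·1 + b·0 (s = 1, t = 0) and r₁ = 236 = a·0 + b·1 (s = 0, t = 1); each new remainder r_{k+1} = r_{k-1} − q_k·r_k inherits s_{k+1} = s_{k-1} − q_k·s_k, t_{k+1} = t_{k-1} − q_k·t_k, so r_k = a·s_k + b·t_k at every step:
  q = 1: r = 99, s = 1 − 1·0 = 1, t = 0 − 1·1 = -1  (check: 335·1 + 236·(-1) = 99)
  q = 2: r = 38, s = 0 − 2·1 = -2, t = 1 − 2·(-1) = 3  (check: 335·(-2) + 236·3 = 38)
  q = 2: r = 23, s = 1 − 2·(-2) = 5, t = -1 − 2·3 = -7  (check: 335·5 + 236·(-7) = 23)
  q = 1: r = 15, s = -2 − 1·5 = -7, t = 3 − 1·(-7) = 10  (check: 335·(-7) + 236·10 = 15)
  q = 1: r = 8, s = 5 − 1·(-7) = 12, t = -7 − 1·10 = -17  (check: 335·12 + 236·(-17) = 8)
  q = 1: r = 7, s = -7 − 1·12 = -19, t = 10 − 1·(-17) = 27  (check: 335·(-19) + 236·27 = 7)
  q = 1: r = 1, s = 12 − 1·(-19) = 31, t = -17 − 1·27 = -44  (check: 335·31 + 236·(-44) = 1)
The row with r = 1 (the gcd) gives the Bezout coefficients s = 31, t = -44.
Result: 335 · (31) + 236 · (-44) = 1.

gcd(335, 236) = 1; s = 31, t = -44 (check: 335·31 + 236·(-44) = 1).


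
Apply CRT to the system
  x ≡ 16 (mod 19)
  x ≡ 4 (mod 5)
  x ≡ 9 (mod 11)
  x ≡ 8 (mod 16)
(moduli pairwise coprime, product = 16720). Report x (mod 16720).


Product of moduli M = 19 · 5 · 11 · 16 = 16720.
Merge one congruence at a time:
  Start: x ≡ 16 (mod 19).
  Combine with x ≡ 4 (mod 5); new modulus lcm = 95.
    Write x = 16 + 19·t and substitute into x ≡ 4 (mod 5): 19·t ≡ 4 − 16 = -12 (mod 5).
    Reduce coefficients mod 5: 4·t ≡ 3 (mod 5).
    The inverse of 4 mod 5 is 4 (since 4·4 = 16 = 3·5 + 1), so t ≡ 4·3 = 12 ≡ 2 (mod 5).
    Then x = 16 + 19·2 = 54, valid modulo lcm(19, 5) = 95: x ≡ 54 (mod 95).
  Combine with x ≡ 9 (mod 11); new modulus lcm = 1045.
    Write x = 54 + 95·t and substitute into x ≡ 9 (mod 11): 95·t ≡ 9 − 54 = -45 (mod 11).
    Reduce coefficients mod 11: 7·t ≡ 10 (mod 11).
    The inverse of 7 mod 11 is 8 (since 7·8 = 56 = 5·11 + 1), so t ≡ 8·10 = 80 ≡ 3 (mod 11).
    Then x = 54 + 95·3 = 339, valid modulo lcm(95, 11) = 1045: x ≡ 339 (mod 1045).
  Combine with x ≡ 8 (mod 16); new modulus lcm = 16720.
    Write x = 339 + 1045·t and substitute into x ≡ 8 (mod 16): 1045·t ≡ 8 − 339 = -331 (mod 16).
    Reduce coefficients mod 16: 5·t ≡ 5 (mod 16).
    The inverse of 5 mod 16 is 13 (since 5·13 = 65 = 4·16 + 1), so t ≡ 13·5 = 65 ≡ 1 (mod 16).
    Then x = 339 + 1045·1 = 1384, valid modulo lcm(1045, 16) = 16720: x ≡ 1384 (mod 16720).
Verify against each original: 1384 mod 19 = 16, 1384 mod 5 = 4, 1384 mod 11 = 9, 1384 mod 16 = 8.

x ≡ 1384 (mod 16720).


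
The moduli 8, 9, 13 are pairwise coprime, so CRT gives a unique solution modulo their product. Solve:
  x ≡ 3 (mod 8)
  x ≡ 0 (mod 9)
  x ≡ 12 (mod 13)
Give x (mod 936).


Moduli 8, 9, 13 are pairwise coprime; by CRT there is a unique solution modulo M = 8 · 9 · 13 = 936.
Solve pairwise, accumulating the modulus:
  Start with x ≡ 3 (mod 8).
  Combine with x ≡ 0 (mod 9): since gcd(8, 9) = 1, we get a unique residue mod 72.
    Write x = 3 + 8·t and substitute into x ≡ 0 (mod 9): 8·t ≡ 0 − 3 = -3 (mod 9).
    Reduce coefficients mod 9: 8·t ≡ 6 (mod 9).
    The inverse of 8 mod 9 is 8 (since 8·8 = 64 = 7·9 + 1), so t ≡ 8·6 = 48 ≡ 3 (mod 9).
    Then x = 3 + 8·3 = 27, valid modulo lcm(8, 9) = 72: x ≡ 27 (mod 72).
  Combine with x ≡ 12 (mod 13): since gcd(72, 13) = 1, we get a unique residue mod 936.
    Write x = 27 + 72·t and substitute into x ≡ 12 (mod 13): 72·t ≡ 12 − 27 = -15 (mod 13).
    Reduce coefficients mod 13: 7·t ≡ 11 (mod 13).
    The inverse of 7 mod 13 is 2 (since 7·2 = 14 = 1·13 + 1), so t ≡ 2·11 = 22 ≡ 9 (mod 13).
    Then x = 27 + 72·9 = 675, valid modulo lcm(72, 13) = 936: x ≡ 675 (mod 936).
Verify: 675 mod 8 = 3 ✓, 675 mod 9 = 0 ✓, 675 mod 13 = 12 ✓.

x ≡ 675 (mod 936).


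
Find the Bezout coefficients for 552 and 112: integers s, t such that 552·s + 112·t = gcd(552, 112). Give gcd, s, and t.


Euclidean algorithm on (552, 112) — divide until remainder is 0:
  552 = 4 · 112 + 104
  112 = 1 · 104 + 8
  104 = 13 · 8 + 0
gcd(552, 112) = 8.
Track Bezout coefficients alongside the remainders: start with r₀ = 552 = a·1 + b·0 (s = 1, t = 0) and r₁ = 112 = a·0 + b·1 (s = 0, t = 1); each new remainder r_{k+1} = r_{k-1} − q_k·r_k inherits s_{k+1} = s_{k-1} − q_k·s_k, t_{k+1} = t_{k-1} − q_k·t_k, so r_k = a·s_k + b·t_k at every step:
  q = 4: r = 104, s = 1 − 4·0 = 1, t = 0 − 4·1 = -4  (check: 552·1 + 112·(-4) = 104)
  q = 1: r = 8, s = 0 − 1·1 = -1, t = 1 − 1·(-4) = 5  (check: 552·(-1) + 112·5 = 8)
The row with r = 8 (the gcd) gives the Bezout coefficients s = -1, t = 5.
Result: 552 · (-1) + 112 · (5) = 8.

gcd(552, 112) = 8; s = -1, t = 5 (check: 552·(-1) + 112·5 = 8).


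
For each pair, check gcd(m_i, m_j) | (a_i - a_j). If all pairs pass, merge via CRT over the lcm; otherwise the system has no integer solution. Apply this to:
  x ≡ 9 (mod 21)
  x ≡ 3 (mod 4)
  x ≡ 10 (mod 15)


Moduli 21, 4, 15 are not pairwise coprime, so CRT works modulo lcm(m_i) when all pairwise compatibility conditions hold.
Pairwise compatibility: gcd(m_i, m_j) must divide a_i - a_j for every pair.
Merge one congruence at a time:
  Start: x ≡ 9 (mod 21).
  Combine with x ≡ 3 (mod 4): gcd(21, 4) = 1; 3 - 9 = -6, which IS divisible by 1, so compatible.
    Write x = 9 + 21·t and substitute into x ≡ 3 (mod 4): 21·t ≡ 3 − 9 = -6 (mod 4).
    Reduce coefficients mod 4: 1·t ≡ 2 (mod 4).
    So t ≡ 2 (mod 4).
    Then x = 9 + 21·2 = 51, valid modulo lcm(21, 4) = 84: x ≡ 51 (mod 84).
  Combine with x ≡ 10 (mod 15): gcd(84, 15) = 3, and 10 - 51 = -41 is NOT divisible by 3.
    ⇒ system is inconsistent (no integer solution).

No solution (the system is inconsistent).


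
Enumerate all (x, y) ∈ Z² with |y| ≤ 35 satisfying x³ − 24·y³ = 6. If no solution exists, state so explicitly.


The equation is x³ - 24y³ = 6. For fixed y, x³ = 24·y³ + 6, so a solution requires the RHS to be a perfect cube.
Strategy: iterate y from -35 to 35, compute RHS = 24·y³ + 6, and check whether it is a (positive or negative) perfect cube.
Check small values of y:
  y = 0: RHS = 6 is not a perfect cube.
  y = 1: RHS = 30 is not a perfect cube.
  y = -1: RHS = -18 is not a perfect cube.
  y = 2: RHS = 198 is not a perfect cube.
  y = -2: RHS = -186 is not a perfect cube.
  y = 3: RHS = 654 is not a perfect cube.
  y = -3: RHS = -642 is not a perfect cube.
Continuing the search up to |y| = 35 finds no solutions either.
No (x, y) in the scanned range satisfies the equation.

No integer solutions with |y| ≤ 35.


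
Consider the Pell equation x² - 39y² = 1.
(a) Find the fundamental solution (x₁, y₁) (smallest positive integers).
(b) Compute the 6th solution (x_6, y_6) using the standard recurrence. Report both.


Step 1: Find the fundamental solution (x₁, y₁) of x² - 39y² = 1.
  Expand √39 as a continued fraction. a₀ = ⌊√39⌋ = 6; iterate m_{k+1} = d_k·a_k − m_k, d_{k+1} = (39 − m_{k+1}²)/d_k, a_{k+1} = ⌊(a₀ + m_{k+1})/d_{k+1}⌋ (starting m₀ = 0, d₀ = 1), with convergents p_k = a_k·p_{k-1} + p_{k-2}, q_k = a_k·q_{k-1} + q_{k-2} (p₋₁ = 1, q₋₁ = 0):
  k = 0: a₀ = 6; p₀/q₀ = 6/1; p₀² − 39·q₀² = 36 − 39 = -3.
  k = 1: m = 6, d = 3, a = ⌊(6 + 6)/3⌋ = 4; p/q = (4·6 + 1)/(4·1 + 0) = 25/4; p² − 39·q² = 625 − 624 = 1.
  The first convergent with p² − 39·q² = 1 gives the fundamental solution (x₁, y₁) = (25, 4).
Step 2: Apply the recurrence (x_{n+1}, y_{n+1}) = (x₁x_n + 39y₁y_n, x₁y_n + y₁x_n) repeatedly.
  From (x_1, y_1) = (25, 4): x_2 = 25·25 + 39·4·4 = 1249; y_2 = 25·4 + 4·25 = 200.
  From (x_2, y_2) = (1249, 200): x_3 = 25·1249 + 39·4·200 = 62425; y_3 = 25·200 + 4·1249 = 9996.
  From (x_3, y_3) = (62425, 9996): x_4 = 25·62425 + 39·4·9996 = 3120001; y_4 = 25·9996 + 4·62425 = 499600.
  From (x_4, y_4) = (3120001, 499600): x_5 = 25·3120001 + 39·4·499600 = 155937625; y_5 = 25·499600 + 4·3120001 = 24970004.
  From (x_5, y_5) = (155937625, 24970004): x_6 = 25·155937625 + 39·4·24970004 = 7793761249; y_6 = 25·24970004 + 4·155937625 = 1248000600.
Step 3: Verify x_6² - 39·y_6² = 60742714406414040001 - 60742714406414040000 = 1 (should be 1). ✓

(x_1, y_1) = (25, 4); (x_6, y_6) = (7793761249, 1248000600).


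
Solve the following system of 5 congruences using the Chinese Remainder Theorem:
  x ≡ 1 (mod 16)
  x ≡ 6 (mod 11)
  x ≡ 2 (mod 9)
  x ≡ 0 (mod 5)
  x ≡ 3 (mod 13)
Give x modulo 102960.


Product of moduli M = 16 · 11 · 9 · 5 · 13 = 102960.
Merge one congruence at a time:
  Start: x ≡ 1 (mod 16).
  Combine with x ≡ 6 (mod 11); new modulus lcm = 176.
    Write x = 1 + 16·t and substitute into x ≡ 6 (mod 11): 16·t ≡ 6 − 1 = 5 (mod 11).
    Reduce coefficients mod 11: 5·t ≡ 5 (mod 11).
    The inverse of 5 mod 11 is 9 (since 5·9 = 45 = 4·11 + 1), so t ≡ 9·5 = 45 ≡ 1 (mod 11).
    Then x = 1 + 16·1 = 17, valid modulo lcm(16, 11) = 176: x ≡ 17 (mod 176).
  Combine with x ≡ 2 (mod 9); new modulus lcm = 1584.
    Write x = 17 + 176·t and substitute into x ≡ 2 (mod 9): 176·t ≡ 2 − 17 = -15 (mod 9).
    Reduce coefficients mod 9: 5·t ≡ 3 (mod 9).
    The inverse of 5 mod 9 is 2 (since 5·2 = 10 = 1·9 + 1), so t ≡ 2·3 = 6 ≡ 6 (mod 9).
    Then x = 17 + 176·6 = 1073, valid modulo lcm(176, 9) = 1584: x ≡ 1073 (mod 1584).
  Combine with x ≡ 0 (mod 5); new modulus lcm = 7920.
    Write x = 1073 + 1584·t and substitute into x ≡ 0 (mod 5): 1584·t ≡ 0 − 1073 = -1073 (mod 5).
    Reduce coefficients mod 5: 4·t ≡ 2 (mod 5).
    The inverse of 4 mod 5 is 4 (since 4·4 = 16 = 3·5 + 1), so t ≡ 4·2 = 8 ≡ 3 (mod 5).
    Then x = 1073 + 1584·3 = 5825, valid modulo lcm(1584, 5) = 7920: x ≡ 5825 (mod 7920).
  Combine with x ≡ 3 (mod 13); new modulus lcm = 102960.
    Write x = 5825 + 7920·t and substitute into x ≡ 3 (mod 13): 7920·t ≡ 3 − 5825 = -5822 (mod 13).
    Reduce coefficients mod 13: 3·t ≡ 2 (mod 13).
    The inverse of 3 mod 13 is 9 (since 3·9 = 27 = 2·13 + 1), so t ≡ 9·2 = 18 ≡ 5 (mod 13).
    Then x = 5825 + 7920·5 = 45425, valid modulo lcm(7920, 13) = 102960: x ≡ 45425 (mod 102960).
Verify against each original: 45425 mod 16 = 1, 45425 mod 11 = 6, 45425 mod 9 = 2, 45425 mod 5 = 0, 45425 mod 13 = 3.

x ≡ 45425 (mod 102960).


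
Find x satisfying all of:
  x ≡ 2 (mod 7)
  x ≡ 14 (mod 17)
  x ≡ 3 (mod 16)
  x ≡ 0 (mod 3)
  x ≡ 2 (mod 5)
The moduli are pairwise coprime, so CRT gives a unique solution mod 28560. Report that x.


Product of moduli M = 7 · 17 · 16 · 3 · 5 = 28560.
Merge one congruence at a time:
  Start: x ≡ 2 (mod 7).
  Combine with x ≡ 14 (mod 17); new modulus lcm = 119.
    Write x = 2 + 7·t and substitute into x ≡ 14 (mod 17): 7·t ≡ 14 − 2 = 12 (mod 17).
    The inverse of 7 mod 17 is 5 (since 7·5 = 35 = 2·17 + 1), so t ≡ 5·12 = 60 ≡ 9 (mod 17).
    Then x = 2 + 7·9 = 65, valid modulo lcm(7, 17) = 119: x ≡ 65 (mod 119).
  Combine with x ≡ 3 (mod 16); new modulus lcm = 1904.
    Write x = 65 + 119·t and substitute into x ≡ 3 (mod 16): 119·t ≡ 3 − 65 = -62 (mod 16).
    Reduce coefficients mod 16: 7·t ≡ 2 (mod 16).
    The inverse of 7 mod 16 is 7 (since 7·7 = 49 = 3·16 + 1), so t ≡ 7·2 = 14 ≡ 14 (mod 16).
    Then x = 65 + 119·14 = 1731, valid modulo lcm(119, 16) = 1904: x ≡ 1731 (mod 1904).
  Combine with x ≡ 0 (mod 3); new modulus lcm = 5712.
    Write x = 1731 + 1904·t and substitute into x ≡ 0 (mod 3): 1904·t ≡ 0 − 1731 = -1731 (mod 3).
    Reduce coefficients mod 3: 2·t ≡ 0 (mod 3).
    The inverse of 2 mod 3 is 2 (since 2·2 = 4 = 1·3 + 1), so t ≡ 2·0 = 0 ≡ 0 (mod 3).
    Then x = 1731 + 1904·0 = 1731, valid modulo lcm(1904, 3) = 5712: x ≡ 1731 (mod 5712).
  Combine with x ≡ 2 (mod 5); new modulus lcm = 28560.
    Write x = 1731 + 5712·t and substitute into x ≡ 2 (mod 5): 5712·t ≡ 2 − 1731 = -1729 (mod 5).
    Reduce coefficients mod 5: 2·t ≡ 1 (mod 5).
    The inverse of 2 mod 5 is 3 (since 2·3 = 6 = 1·5 + 1), so t ≡ 3·1 = 3 ≡ 3 (mod 5).
    Then x = 1731 + 5712·3 = 18867, valid modulo lcm(5712, 5) = 28560: x ≡ 18867 (mod 28560).
Verify against each original: 18867 mod 7 = 2, 18867 mod 17 = 14, 18867 mod 16 = 3, 18867 mod 3 = 0, 18867 mod 5 = 2.

x ≡ 18867 (mod 28560).


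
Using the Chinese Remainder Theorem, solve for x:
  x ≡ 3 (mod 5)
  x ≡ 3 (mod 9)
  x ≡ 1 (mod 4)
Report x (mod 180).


Moduli 5, 9, 4 are pairwise coprime; by CRT there is a unique solution modulo M = 5 · 9 · 4 = 180.
Solve pairwise, accumulating the modulus:
  Start with x ≡ 3 (mod 5).
  Combine with x ≡ 3 (mod 9): since gcd(5, 9) = 1, we get a unique residue mod 45.
    Write x = 3 + 5·t and substitute into x ≡ 3 (mod 9): 5·t ≡ 3 − 3 = 0 (mod 9).
    The inverse of 5 mod 9 is 2 (since 5·2 = 10 = 1·9 + 1), so t ≡ 2·0 = 0 ≡ 0 (mod 9).
    Then x = 3 + 5·0 = 3, valid modulo lcm(5, 9) = 45: x ≡ 3 (mod 45).
  Combine with x ≡ 1 (mod 4): since gcd(45, 4) = 1, we get a unique residue mod 180.
    Write x = 3 + 45·t and substitute into x ≡ 1 (mod 4): 45·t ≡ 1 − 3 = -2 (mod 4).
    Reduce coefficients mod 4: 1·t ≡ 2 (mod 4).
    So t ≡ 2 (mod 4).
    Then x = 3 + 45·2 = 93, valid modulo lcm(45, 4) = 180: x ≡ 93 (mod 180).
Verify: 93 mod 5 = 3 ✓, 93 mod 9 = 3 ✓, 93 mod 4 = 1 ✓.

x ≡ 93 (mod 180).


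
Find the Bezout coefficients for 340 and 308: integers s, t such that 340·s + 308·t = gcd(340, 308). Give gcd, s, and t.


Euclidean algorithm on (340, 308) — divide until remainder is 0:
  340 = 1 · 308 + 32
  308 = 9 · 32 + 20
  32 = 1 · 20 + 12
  20 = 1 · 12 + 8
  12 = 1 · 8 + 4
  8 = 2 · 4 + 0
gcd(340, 308) = 4.
Track Bezout coefficients alongside the remainders: start with r₀ = 340 = a·1 + b·0 (s = 1, t = 0) and r₁ = 308 = a·0 + b·1 (s = 0, t = 1); each new remainder r_{k+1} = r_{k-1} − q_k·r_k inherits s_{k+1} = s_{k-1} − q_k·s_k, t_{k+1} = t_{k-1} − q_k·t_k, so r_k = a·s_k + b·t_k at every step:
  q = 1: r = 32, s = 1 − 1·0 = 1, t = 0 − 1·1 = -1  (check: 340·1 + 308·(-1) = 32)
  q = 9: r = 20, s = 0 − 9·1 = -9, t = 1 − 9·(-1) = 10  (check: 340·(-9) + 308·10 = 20)
  q = 1: r = 12, s = 1 − 1·(-9) = 10, t = -1 − 1·10 = -11  (check: 340·10 + 308·(-11) = 12)
  q = 1: r = 8, s = -9 − 1·10 = -19, t = 10 − 1·(-11) = 21  (check: 340·(-19) + 308·21 = 8)
  q = 1: r = 4, s = 10 − 1·(-19) = 29, t = -11 − 1·21 = -32  (check: 340·29 + 308·(-32) = 4)
The row with r = 4 (the gcd) gives the Bezout coefficients s = 29, t = -32.
Result: 340 · (29) + 308 · (-32) = 4.

gcd(340, 308) = 4; s = 29, t = -32 (check: 340·29 + 308·(-32) = 4).


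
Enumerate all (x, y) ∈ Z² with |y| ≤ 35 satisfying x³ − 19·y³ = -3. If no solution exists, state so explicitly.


The equation is x³ - 19y³ = -3. For fixed y, x³ = 19·y³ − 3, so a solution requires the RHS to be a perfect cube.
Strategy: iterate y from -35 to 35, compute RHS = 19·y³ − 3, and check whether it is a (positive or negative) perfect cube.
Check small values of y:
  y = 0: RHS = -3 is not a perfect cube.
  y = 1: RHS = 16 is not a perfect cube.
  y = -1: RHS = -22 is not a perfect cube.
  y = 2: RHS = 149 is not a perfect cube.
  y = -2: RHS = -155 is not a perfect cube.
  y = 3: RHS = 510 is not a perfect cube.
  y = -3: RHS = -516 is not a perfect cube.
Continuing the search up to |y| = 35 finds no solutions either.
No (x, y) in the scanned range satisfies the equation.

No integer solutions with |y| ≤ 35.


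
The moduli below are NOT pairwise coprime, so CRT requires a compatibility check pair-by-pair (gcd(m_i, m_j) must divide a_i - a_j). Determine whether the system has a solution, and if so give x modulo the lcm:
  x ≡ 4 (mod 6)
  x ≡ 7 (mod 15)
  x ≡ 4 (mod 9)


Moduli 6, 15, 9 are not pairwise coprime, so CRT works modulo lcm(m_i) when all pairwise compatibility conditions hold.
Pairwise compatibility: gcd(m_i, m_j) must divide a_i - a_j for every pair.
Merge one congruence at a time:
  Start: x ≡ 4 (mod 6).
  Combine with x ≡ 7 (mod 15): gcd(6, 15) = 3; 7 - 4 = 3, which IS divisible by 3, so compatible.
    Write x = 4 + 6·t and substitute into x ≡ 7 (mod 15): 6·t ≡ 7 − 4 = 3 (mod 15).
    Divide the congruence (and modulus) by g = 3: 2·t ≡ 1 (mod 5).
    The inverse of 2 mod 5 is 3 (since 2·3 = 6 = 1·5 + 1), so t ≡ 3·1 = 3 ≡ 3 (mod 5).
    Then x = 4 + 6·3 = 22, valid modulo lcm(6, 15) = 30: x ≡ 22 (mod 30).
  Combine with x ≡ 4 (mod 9): gcd(30, 9) = 3; 4 - 22 = -18, which IS divisible by 3, so compatible.
    Write x = 22 + 30·t and substitute into x ≡ 4 (mod 9): 30·t ≡ 4 − 22 = -18 (mod 9).
    Divide the congruence (and modulus) by g = 3: 10·t ≡ -6 (mod 3).
    Reduce coefficients mod 3: 1·t ≡ 0 (mod 3).
    So t ≡ 0 (mod 3).
    Then x = 22 + 30·0 = 22, valid modulo lcm(30, 9) = 90: x ≡ 22 (mod 90).
Verify: 22 mod 6 = 4, 22 mod 15 = 7, 22 mod 9 = 4.

x ≡ 22 (mod 90).


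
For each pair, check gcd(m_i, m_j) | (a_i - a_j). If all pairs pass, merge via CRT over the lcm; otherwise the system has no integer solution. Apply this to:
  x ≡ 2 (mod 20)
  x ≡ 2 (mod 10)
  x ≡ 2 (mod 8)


Moduli 20, 10, 8 are not pairwise coprime, so CRT works modulo lcm(m_i) when all pairwise compatibility conditions hold.
Pairwise compatibility: gcd(m_i, m_j) must divide a_i - a_j for every pair.
Merge one congruence at a time:
  Start: x ≡ 2 (mod 20).
  Combine with x ≡ 2 (mod 10): gcd(20, 10) = 10; 2 - 2 = 0, which IS divisible by 10, so compatible.
    Write x = 2 + 20·t and substitute into x ≡ 2 (mod 10): 20·t ≡ 2 − 2 = 0 (mod 10).
    Divide the congruence (and modulus) by g = 10: 2·t ≡ 0 (mod 1).
    Modulo 1 every t works; take t = 0.
    Then x = 2 + 20·0 = 2, valid modulo lcm(20, 10) = 20: x ≡ 2 (mod 20).
  Combine with x ≡ 2 (mod 8): gcd(20, 8) = 4; 2 - 2 = 0, which IS divisible by 4, so compatible.
    Write x = 2 + 20·t and substitute into x ≡ 2 (mod 8): 20·t ≡ 2 − 2 = 0 (mod 8).
    Divide the congruence (and modulus) by g = 4: 5·t ≡ 0 (mod 2).
    Reduce coefficients mod 2: 1·t ≡ 0 (mod 2).
    So t ≡ 0 (mod 2).
    Then x = 2 + 20·0 = 2, valid modulo lcm(20, 8) = 40: x ≡ 2 (mod 40).
Verify: 2 mod 20 = 2, 2 mod 10 = 2, 2 mod 8 = 2.

x ≡ 2 (mod 40).


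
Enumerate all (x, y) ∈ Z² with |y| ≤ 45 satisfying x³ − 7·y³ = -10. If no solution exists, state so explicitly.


The equation is x³ - 7y³ = -10. For fixed y, x³ = 7·y³ − 10, so a solution requires the RHS to be a perfect cube.
Strategy: iterate y from -45 to 45, compute RHS = 7·y³ − 10, and check whether it is a (positive or negative) perfect cube.
Check small values of y:
  y = 0: RHS = -10 is not a perfect cube.
  y = 1: RHS = -3 is not a perfect cube.
  y = -1: RHS = -17 is not a perfect cube.
  y = 2: RHS = 46 is not a perfect cube.
  y = -2: RHS = -66 is not a perfect cube.
  y = 3: RHS = 179 is not a perfect cube.
  y = -3: RHS = -199 is not a perfect cube.
Continuing the search up to |y| = 45 finds no solutions either.
No (x, y) in the scanned range satisfies the equation.

No integer solutions with |y| ≤ 45.


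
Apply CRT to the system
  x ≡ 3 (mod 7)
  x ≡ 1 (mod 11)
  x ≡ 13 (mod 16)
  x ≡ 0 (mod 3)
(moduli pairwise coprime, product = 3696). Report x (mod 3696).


Product of moduli M = 7 · 11 · 16 · 3 = 3696.
Merge one congruence at a time:
  Start: x ≡ 3 (mod 7).
  Combine with x ≡ 1 (mod 11); new modulus lcm = 77.
    Write x = 3 + 7·t and substitute into x ≡ 1 (mod 11): 7·t ≡ 1 − 3 = -2 (mod 11).
    Reduce coefficients mod 11: 7·t ≡ 9 (mod 11).
    The inverse of 7 mod 11 is 8 (since 7·8 = 56 = 5·11 + 1), so t ≡ 8·9 = 72 ≡ 6 (mod 11).
    Then x = 3 + 7·6 = 45, valid modulo lcm(7, 11) = 77: x ≡ 45 (mod 77).
  Combine with x ≡ 13 (mod 16); new modulus lcm = 1232.
    Write x = 45 + 77·t and substitute into x ≡ 13 (mod 16): 77·t ≡ 13 − 45 = -32 (mod 16).
    Reduce coefficients mod 16: 13·t ≡ 0 (mod 16).
    The inverse of 13 mod 16 is 5 (since 13·5 = 65 = 4·16 + 1), so t ≡ 5·0 = 0 ≡ 0 (mod 16).
    Then x = 45 + 77·0 = 45, valid modulo lcm(77, 16) = 1232: x ≡ 45 (mod 1232).
  Combine with x ≡ 0 (mod 3); new modulus lcm = 3696.
    Write x = 45 + 1232·t and substitute into x ≡ 0 (mod 3): 1232·t ≡ 0 − 45 = -45 (mod 3).
    Reduce coefficients mod 3: 2·t ≡ 0 (mod 3).
    The inverse of 2 mod 3 is 2 (since 2·2 = 4 = 1·3 + 1), so t ≡ 2·0 = 0 ≡ 0 (mod 3).
    Then x = 45 + 1232·0 = 45, valid modulo lcm(1232, 3) = 3696: x ≡ 45 (mod 3696).
Verify against each original: 45 mod 7 = 3, 45 mod 11 = 1, 45 mod 16 = 13, 45 mod 3 = 0.

x ≡ 45 (mod 3696).


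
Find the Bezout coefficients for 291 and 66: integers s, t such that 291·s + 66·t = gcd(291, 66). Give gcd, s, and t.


Euclidean algorithm on (291, 66) — divide until remainder is 0:
  291 = 4 · 66 + 27
  66 = 2 · 27 + 12
  27 = 2 · 12 + 3
  12 = 4 · 3 + 0
gcd(291, 66) = 3.
Track Bezout coefficients alongside the remainders: start with r₀ = 291 = a·1 + b·0 (s = 1, t = 0) and r₁ = 66 = a·0 + b·1 (s = 0, t = 1); each new remainder r_{k+1} = r_{k-1} − q_k·r_k inherits s_{k+1} = s_{k-1} − q_k·s_k, t_{k+1} = t_{k-1} − q_k·t_k, so r_k = a·s_k + b·t_k at every step:
  q = 4: r = 27, s = 1 − 4·0 = 1, t = 0 − 4·1 = -4  (check: 291·1 + 66·(-4) = 27)
  q = 2: r = 12, s = 0 − 2·1 = -2, t = 1 − 2·(-4) = 9  (check: 291·(-2) + 66·9 = 12)
  q = 2: r = 3, s = 1 − 2·(-2) = 5, t = -4 − 2·9 = -22  (check: 291·5 + 66·(-22) = 3)
The row with r = 3 (the gcd) gives the Bezout coefficients s = 5, t = -22.
Result: 291 · (5) + 66 · (-22) = 3.

gcd(291, 66) = 3; s = 5, t = -22 (check: 291·5 + 66·(-22) = 3).


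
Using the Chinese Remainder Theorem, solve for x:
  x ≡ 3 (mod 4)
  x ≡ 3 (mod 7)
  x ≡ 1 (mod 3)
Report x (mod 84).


Moduli 4, 7, 3 are pairwise coprime; by CRT there is a unique solution modulo M = 4 · 7 · 3 = 84.
Solve pairwise, accumulating the modulus:
  Start with x ≡ 3 (mod 4).
  Combine with x ≡ 3 (mod 7): since gcd(4, 7) = 1, we get a unique residue mod 28.
    Write x = 3 + 4·t and substitute into x ≡ 3 (mod 7): 4·t ≡ 3 − 3 = 0 (mod 7).
    The inverse of 4 mod 7 is 2 (since 4·2 = 8 = 1·7 + 1), so t ≡ 2·0 = 0 ≡ 0 (mod 7).
    Then x = 3 + 4·0 = 3, valid modulo lcm(4, 7) = 28: x ≡ 3 (mod 28).
  Combine with x ≡ 1 (mod 3): since gcd(28, 3) = 1, we get a unique residue mod 84.
    Write x = 3 + 28·t and substitute into x ≡ 1 (mod 3): 28·t ≡ 1 − 3 = -2 (mod 3).
    Reduce coefficients mod 3: 1·t ≡ 1 (mod 3).
    So t ≡ 1 (mod 3).
    Then x = 3 + 28·1 = 31, valid modulo lcm(28, 3) = 84: x ≡ 31 (mod 84).
Verify: 31 mod 4 = 3 ✓, 31 mod 7 = 3 ✓, 31 mod 3 = 1 ✓.

x ≡ 31 (mod 84).


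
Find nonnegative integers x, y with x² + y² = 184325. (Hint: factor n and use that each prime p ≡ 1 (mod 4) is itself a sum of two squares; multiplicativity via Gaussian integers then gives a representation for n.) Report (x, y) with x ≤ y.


Step 1: Factor n = 184325 = 5^2 · 73 · 101.
Step 2: Check the mod-4 condition on each prime factor: 5 ≡ 1 (mod 4), exponent 2; 73 ≡ 1 (mod 4), exponent 1; 101 ≡ 1 (mod 4), exponent 1.
All primes ≡ 3 (mod 4) appear to even exponent (or don't appear), so by the two-squares theorem n IS expressible as a sum of two squares.
Step 3: Build a representation. Group n = k² · m with k = 5 and m = 73 · 101 = 7373 (a product of primes ≡ 1 (mod 4)); a representation of m scales to one of n via (k·x)² + (k·y)² = k²(x² + y²). Each prime p ≡ 1 (mod 4) is itself a sum of two squares; find a² by testing p − a² for a perfect square:
  73: 73 − 1² = 72, 73 − 2² = 69, 73 − 3² = 64 = 8² ⇒ 73 = 3² + 8².
  101: 101 − 1² = 100 = 10² ⇒ 101 = 1² + 10².
  Combine using the Brahmagupta–Fibonacci identity (a² + b²)(c² + d²) = (ac − bd)² + (ad + bc)² = (ac + bd)² + (ad − bc)²:
  73 · 101 = 7373: from (3² + 8²)(1² + 10²), take (3·1 − 8·10, 3·10 + 8·1) = (3 − 80, 30 + 8) = (-77, 38); dropping signs (only squares matter) gives (77, 38); check 77² + 38² = 5929 + 1444 = 7373 ✓.
  Scale by k = 5: (5·77, 5·38) = (385, 190).
Step 4: Order so x ≤ y and verify: 190² + 385² = 36100 + 148225 = 184325 = n. ✓

n = 184325 = 190² + 385² (one valid representation with x ≤ y).


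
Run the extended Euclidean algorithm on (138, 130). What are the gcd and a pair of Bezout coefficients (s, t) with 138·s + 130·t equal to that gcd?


Euclidean algorithm on (138, 130) — divide until remainder is 0:
  138 = 1 · 130 + 8
  130 = 16 · 8 + 2
  8 = 4 · 2 + 0
gcd(138, 130) = 2.
Track Bezout coefficients alongside the remainders: start with r₀ = 138 = a·1 + b·0 (s = 1, t = 0) and r₁ = 130 = a·0 + b·1 (s = 0, t = 1); each new remainder r_{k+1} = r_{k-1} − q_k·r_k inherits s_{k+1} = s_{k-1} − q_k·s_k, t_{k+1} = t_{k-1} − q_k·t_k, so r_k = a·s_k + b·t_k at every step:
  q = 1: r = 8, s = 1 − 1·0 = 1, t = 0 − 1·1 = -1  (check: 138·1 + 130·(-1) = 8)
  q = 16: r = 2, s = 0 − 16·1 = -16, t = 1 − 16·(-1) = 17  (check: 138·(-16) + 130·17 = 2)
The row with r = 2 (the gcd) gives the Bezout coefficients s = -16, t = 17.
Result: 138 · (-16) + 130 · (17) = 2.

gcd(138, 130) = 2; s = -16, t = 17 (check: 138·(-16) + 130·17 = 2).


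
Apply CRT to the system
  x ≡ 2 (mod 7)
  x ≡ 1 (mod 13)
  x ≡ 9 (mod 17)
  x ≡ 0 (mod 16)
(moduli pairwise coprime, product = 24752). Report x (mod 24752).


Product of moduli M = 7 · 13 · 17 · 16 = 24752.
Merge one congruence at a time:
  Start: x ≡ 2 (mod 7).
  Combine with x ≡ 1 (mod 13); new modulus lcm = 91.
    Write x = 2 + 7·t and substitute into x ≡ 1 (mod 13): 7·t ≡ 1 − 2 = -1 (mod 13).
    Reduce coefficients mod 13: 7·t ≡ 12 (mod 13).
    The inverse of 7 mod 13 is 2 (since 7·2 = 14 = 1·13 + 1), so t ≡ 2·12 = 24 ≡ 11 (mod 13).
    Then x = 2 + 7·11 = 79, valid modulo lcm(7, 13) = 91: x ≡ 79 (mod 91).
  Combine with x ≡ 9 (mod 17); new modulus lcm = 1547.
    Write x = 79 + 91·t and substitute into x ≡ 9 (mod 17): 91·t ≡ 9 − 79 = -70 (mod 17).
    Reduce coefficients mod 17: 6·t ≡ 15 (mod 17).
    The inverse of 6 mod 17 is 3 (since 6·3 = 18 = 1·17 + 1), so t ≡ 3·15 = 45 ≡ 11 (mod 17).
    Then x = 79 + 91·11 = 1080, valid modulo lcm(91, 17) = 1547: x ≡ 1080 (mod 1547).
  Combine with x ≡ 0 (mod 16); new modulus lcm = 24752.
    Write x = 1080 + 1547·t and substitute into x ≡ 0 (mod 16): 1547·t ≡ 0 − 1080 = -1080 (mod 16).
    Reduce coefficients mod 16: 11·t ≡ 8 (mod 16).
    The inverse of 11 mod 16 is 3 (since 11·3 = 33 = 2·16 + 1), so t ≡ 3·8 = 24 ≡ 8 (mod 16).
    Then x = 1080 + 1547·8 = 13456, valid modulo lcm(1547, 16) = 24752: x ≡ 13456 (mod 24752).
Verify against each original: 13456 mod 7 = 2, 13456 mod 13 = 1, 13456 mod 17 = 9, 13456 mod 16 = 0.

x ≡ 13456 (mod 24752).


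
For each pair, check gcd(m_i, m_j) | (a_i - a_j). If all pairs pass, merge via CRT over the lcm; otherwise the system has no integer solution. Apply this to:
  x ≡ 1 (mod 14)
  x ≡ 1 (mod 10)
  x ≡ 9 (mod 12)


Moduli 14, 10, 12 are not pairwise coprime, so CRT works modulo lcm(m_i) when all pairwise compatibility conditions hold.
Pairwise compatibility: gcd(m_i, m_j) must divide a_i - a_j for every pair.
Merge one congruence at a time:
  Start: x ≡ 1 (mod 14).
  Combine with x ≡ 1 (mod 10): gcd(14, 10) = 2; 1 - 1 = 0, which IS divisible by 2, so compatible.
    Write x = 1 + 14·t and substitute into x ≡ 1 (mod 10): 14·t ≡ 1 − 1 = 0 (mod 10).
    Divide the congruence (and modulus) by g = 2: 7·t ≡ 0 (mod 5).
    Reduce coefficients mod 5: 2·t ≡ 0 (mod 5).
    The inverse of 2 mod 5 is 3 (since 2·3 = 6 = 1·5 + 1), so t ≡ 3·0 = 0 ≡ 0 (mod 5).
    Then x = 1 + 14·0 = 1, valid modulo lcm(14, 10) = 70: x ≡ 1 (mod 70).
  Combine with x ≡ 9 (mod 12): gcd(70, 12) = 2; 9 - 1 = 8, which IS divisible by 2, so compatible.
    Write x = 1 + 70·t and substitute into x ≡ 9 (mod 12): 70·t ≡ 9 − 1 = 8 (mod 12).
    Divide the congruence (and modulus) by g = 2: 35·t ≡ 4 (mod 6).
    Reduce coefficients mod 6: 5·t ≡ 4 (mod 6).
    The inverse of 5 mod 6 is 5 (since 5·5 = 25 = 4·6 + 1), so t ≡ 5·4 = 20 ≡ 2 (mod 6).
    Then x = 1 + 70·2 = 141, valid modulo lcm(70, 12) = 420: x ≡ 141 (mod 420).
Verify: 141 mod 14 = 1, 141 mod 10 = 1, 141 mod 12 = 9.

x ≡ 141 (mod 420).


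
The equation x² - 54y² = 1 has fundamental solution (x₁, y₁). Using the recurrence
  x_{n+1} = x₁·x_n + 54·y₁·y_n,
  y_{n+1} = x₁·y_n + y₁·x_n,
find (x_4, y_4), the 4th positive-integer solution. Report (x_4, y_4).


Step 1: Find the fundamental solution (x₁, y₁) of x² - 54y² = 1.
  Expand √54 as a continued fraction. a₀ = ⌊√54⌋ = 7; iterate m_{k+1} = d_k·a_k − m_k, d_{k+1} = (54 − m_{k+1}²)/d_k, a_{k+1} = ⌊(a₀ + m_{k+1})/d_{k+1}⌋ (starting m₀ = 0, d₀ = 1), with convergents p_k = a_k·p_{k-1} + p_{k-2}, q_k = a_k·q_{k-1} + q_{k-2} (p₋₁ = 1, q₋₁ = 0):
  k = 0: a₀ = 7; p₀/q₀ = 7/1; p₀² − 54·q₀² = 49 − 54 = -5.
  k = 1: m = 7, d = 5, a = ⌊(7 + 7)/5⌋ = 2; p/q = (2·7 + 1)/(2·1 + 0) = 15/2; p² − 54·q² = 225 − 216 = 9.
  k = 2: m = 3, d = 9, a = ⌊(7 + 3)/9⌋ = 1; p/q = (1·15 + 7)/(1·2 + 1) = 22/3; p² − 54·q² = 484 − 486 = -2.
  k = 3: m = 6, d = 2, a = ⌊(7 + 6)/2⌋ = 6; p/q = (6·22 + 15)/(6·3 + 2) = 147/20; p² − 54·q² = 21609 − 21600 = 9.
  k = 4: m = 6, d = 9, a = ⌊(7 + 6)/9⌋ = 1; p/q = (1·147 + 22)/(1·20 + 3) = 169/23; p² − 54·q² = 28561 − 28566 = -5.
  k = 5: m = 3, d = 5, a = ⌊(7 + 3)/5⌋ = 2; p/q = (2·169 + 147)/(2·23 + 20) = 485/66; p² − 54·q² = 235225 − 235224 = 1.
  The first convergent with p² − 54·q² = 1 gives the fundamental solution (x₁, y₁) = (485, 66).
Step 2: Apply the recurrence (x_{n+1}, y_{n+1}) = (x₁x_n + 54y₁y_n, x₁y_n + y₁x_n) repeatedly.
  From (x_1, y_1) = (485, 66): x_2 = 485·485 + 54·66·66 = 470449; y_2 = 485·66 + 66·485 = 64020.
  From (x_2, y_2) = (470449, 64020): x_3 = 485·470449 + 54·66·64020 = 456335045; y_3 = 485·64020 + 66·470449 = 62099334.
  From (x_3, y_3) = (456335045, 62099334): x_4 = 485·456335045 + 54·66·62099334 = 442644523201; y_4 = 485·62099334 + 66·456335045 = 60236289960.
Step 3: Verify x_4² - 54·y_4² = 195934173919840627286401 - 195934173919840627286400 = 1 (should be 1). ✓

(x_1, y_1) = (485, 66); (x_4, y_4) = (442644523201, 60236289960).


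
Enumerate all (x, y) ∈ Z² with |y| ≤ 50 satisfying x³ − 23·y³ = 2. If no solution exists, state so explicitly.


The equation is x³ - 23y³ = 2. For fixed y, x³ = 23·y³ + 2, so a solution requires the RHS to be a perfect cube.
Strategy: iterate y from -50 to 50, compute RHS = 23·y³ + 2, and check whether it is a (positive or negative) perfect cube.
Check small values of y:
  y = 0: RHS = 2 is not a perfect cube.
  y = 1: RHS = 25 is not a perfect cube.
  y = -1: RHS = -21 is not a perfect cube.
  y = 2: RHS = 186 is not a perfect cube.
  y = -2: RHS = -182 is not a perfect cube.
  y = 3: RHS = 623 is not a perfect cube.
  y = -3: RHS = -619 is not a perfect cube.
Continuing the search up to |y| = 50 finds no solutions either.
No (x, y) in the scanned range satisfies the equation.

No integer solutions with |y| ≤ 50.


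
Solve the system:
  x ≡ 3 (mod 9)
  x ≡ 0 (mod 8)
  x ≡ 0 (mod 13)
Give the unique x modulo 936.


Moduli 9, 8, 13 are pairwise coprime; by CRT there is a unique solution modulo M = 9 · 8 · 13 = 936.
Solve pairwise, accumulating the modulus:
  Start with x ≡ 3 (mod 9).
  Combine with x ≡ 0 (mod 8): since gcd(9, 8) = 1, we get a unique residue mod 72.
    Write x = 3 + 9·t and substitute into x ≡ 0 (mod 8): 9·t ≡ 0 − 3 = -3 (mod 8).
    Reduce coefficients mod 8: 1·t ≡ 5 (mod 8).
    So t ≡ 5 (mod 8).
    Then x = 3 + 9·5 = 48, valid modulo lcm(9, 8) = 72: x ≡ 48 (mod 72).
  Combine with x ≡ 0 (mod 13): since gcd(72, 13) = 1, we get a unique residue mod 936.
    Write x = 48 + 72·t and substitute into x ≡ 0 (mod 13): 72·t ≡ 0 − 48 = -48 (mod 13).
    Reduce coefficients mod 13: 7·t ≡ 4 (mod 13).
    The inverse of 7 mod 13 is 2 (since 7·2 = 14 = 1·13 + 1), so t ≡ 2·4 = 8 ≡ 8 (mod 13).
    Then x = 48 + 72·8 = 624, valid modulo lcm(72, 13) = 936: x ≡ 624 (mod 936).
Verify: 624 mod 9 = 3 ✓, 624 mod 8 = 0 ✓, 624 mod 13 = 0 ✓.

x ≡ 624 (mod 936).
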